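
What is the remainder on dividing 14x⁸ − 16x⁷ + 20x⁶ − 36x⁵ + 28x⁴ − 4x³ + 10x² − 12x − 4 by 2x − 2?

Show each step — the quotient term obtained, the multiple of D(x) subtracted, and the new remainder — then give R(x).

R(x) = 0

Step 1: lead(14x⁸ − 16x⁷ + 20x⁶ − 36x⁵ + 28x⁴ − 4x³ + 10x² − 12x − 4) ÷ lead(D) = 14x⁸ ÷ 2x = 7x⁷. Subtract (7x⁷)·D = 14x⁸ − 14x⁷. Remainder: −2x⁷ + 20x⁶ − 36x⁵ + 28x⁴ − 4x³ + 10x² − 12x − 4.
Step 2: lead(−2x⁷ + 20x⁶ − 36x⁵ + 28x⁴ − 4x³ + 10x² − 12x − 4) ÷ lead(D) = −2x⁷ ÷ 2x = −x⁶. Subtract (−x⁶)·D = −2x⁷ + 2x⁶. Remainder: 18x⁶ − 36x⁵ + 28x⁴ − 4x³ + 10x² − 12x − 4.
Step 3: lead(18x⁶ − 36x⁵ + 28x⁴ − 4x³ + 10x² − 12x − 4) ÷ lead(D) = 18x⁶ ÷ 2x = 9x⁵. Subtract (9x⁵)·D = 18x⁶ − 18x⁵. Remainder: −18x⁵ + 28x⁴ − 4x³ + 10x² − 12x − 4.
Step 4: lead(−18x⁵ + 28x⁴ − 4x³ + 10x² − 12x − 4) ÷ lead(D) = −18x⁵ ÷ 2x = −9x⁴. Subtract (−9x⁴)·D = −18x⁵ + 18x⁴. Remainder: 10x⁴ − 4x³ + 10x² − 12x − 4.
Step 5: lead(10x⁴ − 4x³ + 10x² − 12x − 4) ÷ lead(D) = 10x⁴ ÷ 2x = 5x³. Subtract (5x³)·D = 10x⁴ − 10x³. Remainder: 6x³ + 10x² − 12x − 4.
Step 6: lead(6x³ + 10x² − 12x − 4) ÷ lead(D) = 6x³ ÷ 2x = 3x². Subtract (3x²)·D = 6x³ − 6x². Remainder: 16x² − 12x − 4.
Step 7: lead(16x² − 12x − 4) ÷ lead(D) = 16x² ÷ 2x = 8x. Subtract (8x)·D = 16x² − 16x. Remainder: 4x − 4.
Step 8: lead(4x − 4) ÷ lead(D) = 4x ÷ 2x = 2. Subtract (2)·D = 4x − 4. Remainder: 0.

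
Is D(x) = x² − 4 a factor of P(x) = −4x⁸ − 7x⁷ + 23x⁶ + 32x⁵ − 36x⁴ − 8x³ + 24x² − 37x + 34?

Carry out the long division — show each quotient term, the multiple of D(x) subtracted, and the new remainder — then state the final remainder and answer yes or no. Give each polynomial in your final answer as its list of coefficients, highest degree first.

R = [-5, 2], so D(x) is not a factor of P(x). no

Step 1: lead(−4x⁸ − 7x⁷ + 23x⁶ + 32x⁵ − 36x⁴ − 8x³ + 24x² − 37x + 34) ÷ lead(D) = −4x⁸ ÷ x² = −4x⁶. Subtract (−4x⁶)·D = −4x⁸ + 16x⁶. Remainder: −7x⁷ + 7x⁶ + 32x⁵ − 36x⁴ − 8x³ + 24x² − 37x + 34.
Step 2: lead(−7x⁷ + 7x⁶ + 32x⁵ − 36x⁴ − 8x³ + 24x² − 37x + 34) ÷ lead(D) = −7x⁷ ÷ x² = −7x⁵. Subtract (−7x⁵)·D = −7x⁷ + 28x⁵. Remainder: 7x⁶ + 4x⁵ − 36x⁴ − 8x³ + 24x² − 37x + 34.
Step 3: lead(7x⁶ + 4x⁵ − 36x⁴ − 8x³ + 24x² − 37x + 34) ÷ lead(D) = 7x⁶ ÷ x² = 7x⁴. Subtract (7x⁴)·D = 7x⁶ − 28x⁴. Remainder: 4x⁵ − 8x⁴ − 8x³ + 24x² − 37x + 34.
Step 4: lead(4x⁵ − 8x⁴ − 8x³ + 24x² − 37x + 34) ÷ lead(D) = 4x⁵ ÷ x² = 4x³. Subtract (4x³)·D = 4x⁵ − 16x³. Remainder: −8x⁴ + 8x³ + 24x² − 37x + 34.
Step 5: lead(−8x⁴ + 8x³ + 24x² − 37x + 34) ÷ lead(D) = −8x⁴ ÷ x² = −8x². Subtract (−8x²)·D = −8x⁴ + 32x². Remainder: 8x³ − 8x² − 37x + 34.
Step 6: lead(8x³ − 8x² − 37x + 34) ÷ lead(D) = 8x³ ÷ x² = 8x. Subtract (8x)·D = 8x³ − 32x. Remainder: −8x² − 5x + 34.
Step 7: lead(−8x² − 5x + 34) ÷ lead(D) = −8x² ÷ x² = −8. Subtract (−8)·D = −8x² + 32. Remainder: −5x + 2.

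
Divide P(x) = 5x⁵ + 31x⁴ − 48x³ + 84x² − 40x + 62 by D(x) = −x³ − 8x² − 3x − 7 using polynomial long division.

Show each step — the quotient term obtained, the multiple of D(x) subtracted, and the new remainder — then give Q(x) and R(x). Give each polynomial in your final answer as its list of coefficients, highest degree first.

Q = [-5, 9, -9]; R = [4, -4, -1]

Step 1: lead(5x⁵ + 31x⁴ − 48x³ + 84x² − 40x + 62) ÷ lead(D) = 5x⁵ ÷ −x³ = −5x². Subtract (−5x²)·D = 5x⁵ + 40x⁴ + 15x³ + 35x². Remainder: −9x⁴ − 63x³ + 49x² − 40x + 62.
Step 2: lead(−9x⁴ − 63x³ + 49x² − 40x + 62) ÷ lead(D) = −9x⁴ ÷ −x³ = 9x. Subtract (9x)·D = −9x⁴ − 72x³ − 27x² − 63x. Remainder: 9x³ + 76x² + 23x + 62.
Step 3: lead(9x³ + 76x² + 23x + 62) ÷ lead(D) = 9x³ ÷ −x³ = −9. Subtract (−9)·D = 9x³ + 72x² + 27x + 63. Remainder: 4x² − 4x − 1.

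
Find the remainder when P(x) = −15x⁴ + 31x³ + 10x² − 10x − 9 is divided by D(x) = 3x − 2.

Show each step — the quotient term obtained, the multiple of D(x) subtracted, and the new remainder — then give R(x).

R(x) = −5

Step 1: lead(−15x⁴ + 31x³ + 10x² − 10x − 9) ÷ lead(D) = −15x⁴ ÷ 3x = −5x³. Subtract (−5x³)·D = −15x⁴ + 10x³. Remainder: 21x³ + 10x² − 10x − 9.
Step 2: lead(21x³ + 10x² − 10x − 9) ÷ lead(D) = 21x³ ÷ 3x = 7x². Subtract (7x²)·D = 21x³ − 14x². Remainder: 24x² − 10x − 9.
Step 3: lead(24x² − 10x − 9) ÷ lead(D) = 24x² ÷ 3x = 8x. Subtract (8x)·D = 24x² − 16x. Remainder: 6x − 9.
Step 4: lead(6x − 9) ÷ lead(D) = 6x ÷ 3x = 2. Subtract (2)·D = 6x − 4. Remainder: −5.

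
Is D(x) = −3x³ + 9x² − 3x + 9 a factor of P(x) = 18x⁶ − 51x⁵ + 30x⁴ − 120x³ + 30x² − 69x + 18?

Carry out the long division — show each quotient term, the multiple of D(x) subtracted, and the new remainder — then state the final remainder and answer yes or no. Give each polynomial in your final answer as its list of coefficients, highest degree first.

Step 1: lead(18x⁶ − 51x⁵ + 30x⁴ − 120x³ + 30x² − 69x + 18) ÷ lead(D) = 18x⁶ ÷ −3x³ = −6x³. Subtract (−6x³)·D = 18x⁶ − 54x⁵ + 18x⁴ − 54x³. Remainder: 3x⁵ + 12x⁴ − 66x³ + 30x² − 69x + 18.
Step 2: lead(3x⁵ + 12x⁴ − 66x³ + 30x² − 69x + 18) ÷ lead(D) = 3x⁵ ÷ −3x³ = −x². Subtract (−x²)·D = 3x⁵ − 9x⁴ + 3x³ − 9x². Remainder: 21x⁴ − 69x³ + 39x² − 69x + 18.
Step 3: lead(21x⁴ − 69x³ + 39x² − 69x + 18) ÷ lead(D) = 21x⁴ ÷ −3x³ = −7x. Subtract (−7x)·D = 21x⁴ − 63x³ + 21x² − 63x. Remainder: −6x³ + 18x² − 6x + 18.
Step 4: lead(−6x³ + 18x² − 6x + 18) ÷ lead(D) = −6x³ ÷ −3x³ = 2. Subtract (2)·D = −6x³ + 18x² − 6x + 18. Remainder: 0.

R = [0], so D(x) is a factor of P(x). yes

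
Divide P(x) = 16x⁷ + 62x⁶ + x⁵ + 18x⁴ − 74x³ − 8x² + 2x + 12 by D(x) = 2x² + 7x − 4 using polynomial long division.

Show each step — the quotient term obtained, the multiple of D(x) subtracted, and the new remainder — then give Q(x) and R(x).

Q(x) = 8x⁵ + 3x⁴ + 6x³ − 6x² − 4x − 2; R(x) = 4

Step 1: lead(16x⁷ + 62x⁶ + x⁵ + 18x⁴ − 74x³ − 8x² + 2x + 12) ÷ lead(D) = 16x⁷ ÷ 2x² = 8x⁵. Subtract (8x⁵)·D = 16x⁷ + 56x⁶ − 32x⁵. Remainder: 6x⁶ + 33x⁵ + 18x⁴ − 74x³ − 8x² + 2x + 12.
Step 2: lead(6x⁶ + 33x⁵ + 18x⁴ − 74x³ − 8x² + 2x + 12) ÷ lead(D) = 6x⁶ ÷ 2x² = 3x⁴. Subtract (3x⁴)·D = 6x⁶ + 21x⁵ − 12x⁴. Remainder: 12x⁵ + 30x⁴ − 74x³ − 8x² + 2x + 12.
Step 3: lead(12x⁵ + 30x⁴ − 74x³ − 8x² + 2x + 12) ÷ lead(D) = 12x⁵ ÷ 2x² = 6x³. Subtract (6x³)·D = 12x⁵ + 42x⁴ − 24x³. Remainder: −12x⁴ − 50x³ − 8x² + 2x + 12.
Step 4: lead(−12x⁴ − 50x³ − 8x² + 2x + 12) ÷ lead(D) = −12x⁴ ÷ 2x² = −6x². Subtract (−6x²)·D = −12x⁴ − 42x³ + 24x². Remainder: −8x³ − 32x² + 2x + 12.
Step 5: lead(−8x³ − 32x² + 2x + 12) ÷ lead(D) = −8x³ ÷ 2x² = −4x. Subtract (−4x)·D = −8x³ − 28x² + 16x. Remainder: −4x² − 14x + 12.
Step 6: lead(−4x² − 14x + 12) ÷ lead(D) = −4x² ÷ 2x² = −2. Subtract (−2)·D = −4x² − 14x + 8. Remainder: 4.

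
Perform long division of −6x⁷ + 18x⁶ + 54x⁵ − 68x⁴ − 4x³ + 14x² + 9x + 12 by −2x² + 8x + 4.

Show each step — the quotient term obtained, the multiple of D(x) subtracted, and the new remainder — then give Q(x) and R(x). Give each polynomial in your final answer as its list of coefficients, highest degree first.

Q = [3, 3, -9, 4, 0, 1]; R = [1, 8]

Step 1: lead(−6x⁷ + 18x⁶ + 54x⁵ − 68x⁴ − 4x³ + 14x² + 9x + 12) ÷ lead(D) = −6x⁷ ÷ −2x² = 3x⁵. Subtract (3x⁵)·D = −6x⁷ + 24x⁶ + 12x⁵. Remainder: −6x⁶ + 42x⁵ − 68x⁴ − 4x³ + 14x² + 9x + 12.
Step 2: lead(−6x⁶ + 42x⁵ − 68x⁴ − 4x³ + 14x² + 9x + 12) ÷ lead(D) = −6x⁶ ÷ −2x² = 3x⁴. Subtract (3x⁴)·D = −6x⁶ + 24x⁵ + 12x⁴. Remainder: 18x⁵ − 80x⁴ − 4x³ + 14x² + 9x + 12.
Step 3: lead(18x⁵ − 80x⁴ − 4x³ + 14x² + 9x + 12) ÷ lead(D) = 18x⁵ ÷ −2x² = −9x³. Subtract (−9x³)·D = 18x⁵ − 72x⁴ − 36x³. Remainder: −8x⁴ + 32x³ + 14x² + 9x + 12.
Step 4: lead(−8x⁴ + 32x³ + 14x² + 9x + 12) ÷ lead(D) = −8x⁴ ÷ −2x² = 4x². Subtract (4x²)·D = −8x⁴ + 32x³ + 16x². Remainder: −2x² + 9x + 12.
Step 5: lead(−2x² + 9x + 12) ÷ lead(D) = −2x² ÷ −2x² = 1. Subtract (1)·D = −2x² + 8x + 4. Remainder: x + 8.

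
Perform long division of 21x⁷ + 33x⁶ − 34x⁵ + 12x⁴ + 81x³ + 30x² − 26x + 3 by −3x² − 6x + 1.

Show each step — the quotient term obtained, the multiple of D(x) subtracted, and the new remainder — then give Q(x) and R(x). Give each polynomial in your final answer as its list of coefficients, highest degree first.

Step 1: lead(21x⁷ + 33x⁶ − 34x⁵ + 12x⁴ + 81x³ + 30x² − 26x + 3) ÷ lead(D) = 21x⁷ ÷ −3x² = −7x⁵. Subtract (−7x⁵)·D = 21x⁷ + 42x⁶ − 7x⁵. Remainder: −9x⁶ − 27x⁵ + 12x⁴ + 81x³ + 30x² − 26x + 3.
Step 2: lead(−9x⁶ − 27x⁵ + 12x⁴ + 81x³ + 30x² − 26x + 3) ÷ lead(D) = −9x⁶ ÷ −3x² = 3x⁴. Subtract (3x⁴)·D = −9x⁶ − 18x⁵ + 3x⁴. Remainder: −9x⁵ + 9x⁴ + 81x³ + 30x² − 26x + 3.
Step 3: lead(−9x⁵ + 9x⁴ + 81x³ + 30x² − 26x + 3) ÷ lead(D) = −9x⁵ ÷ −3x² = 3x³. Subtract (3x³)·D = −9x⁵ − 18x⁴ + 3x³. Remainder: 27x⁴ + 78x³ + 30x² − 26x + 3.
Step 4: lead(27x⁴ + 78x³ + 30x² − 26x + 3) ÷ lead(D) = 27x⁴ ÷ −3x² = −9x². Subtract (−9x²)·D = 27x⁴ + 54x³ − 9x². Remainder: 24x³ + 39x² − 26x + 3.
Step 5: lead(24x³ + 39x² − 26x + 3) ÷ lead(D) = 24x³ ÷ −3x² = −8x. Subtract (−8x)·D = 24x³ + 48x² − 8x. Remainder: −9x² − 18x + 3.
Step 6: lead(−9x² − 18x + 3) ÷ lead(D) = −9x² ÷ −3x² = 3. Subtract (3)·D = −9x² − 18x + 3. Remainder: 0.

Q = [-7, 3, 3, -9, -8, 3]; R = [0]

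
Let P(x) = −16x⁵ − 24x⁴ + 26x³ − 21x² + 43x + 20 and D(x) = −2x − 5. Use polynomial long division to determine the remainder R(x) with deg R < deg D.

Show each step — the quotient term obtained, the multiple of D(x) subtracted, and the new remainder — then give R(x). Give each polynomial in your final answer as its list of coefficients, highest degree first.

R = [0]

Step 1: lead(−16x⁵ − 24x⁴ + 26x³ − 21x² + 43x + 20) ÷ lead(D) = −16x⁵ ÷ −2x = 8x⁴. Subtract (8x⁴)·D = −16x⁵ − 40x⁴. Remainder: 16x⁴ + 26x³ − 21x² + 43x + 20.
Step 2: lead(16x⁴ + 26x³ − 21x² + 43x + 20) ÷ lead(D) = 16x⁴ ÷ −2x = −8x³. Subtract (−8x³)·D = 16x⁴ + 40x³. Remainder: −14x³ − 21x² + 43x + 20.
Step 3: lead(−14x³ − 21x² + 43x + 20) ÷ lead(D) = −14x³ ÷ −2x = 7x². Subtract (7x²)·D = −14x³ − 35x². Remainder: 14x² + 43x + 20.
Step 4: lead(14x² + 43x + 20) ÷ lead(D) = 14x² ÷ −2x = −7x. Subtract (−7x)·D = 14x² + 35x. Remainder: 8x + 20.
Step 5: lead(8x + 20) ÷ lead(D) = 8x ÷ −2x = −4. Subtract (−4)·D = 8x + 20. Remainder: 0.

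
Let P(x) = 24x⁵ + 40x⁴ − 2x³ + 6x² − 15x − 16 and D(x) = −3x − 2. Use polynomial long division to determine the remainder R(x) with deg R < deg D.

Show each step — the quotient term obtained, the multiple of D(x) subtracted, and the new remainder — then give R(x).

Step 1: lead(24x⁵ + 40x⁴ − 2x³ + 6x² − 15x − 16) ÷ lead(D) = 24x⁵ ÷ −3x = −8x⁴. Subtract (−8x⁴)·D = 24x⁵ + 16x⁴. Remainder: 24x⁴ − 2x³ + 6x² − 15x − 16.
Step 2: lead(24x⁴ − 2x³ + 6x² − 15x − 16) ÷ lead(D) = 24x⁴ ÷ −3x = −8x³. Subtract (−8x³)·D = 24x⁴ + 16x³. Remainder: −18x³ + 6x² − 15x − 16.
Step 3: lead(−18x³ + 6x² − 15x − 16) ÷ lead(D) = −18x³ ÷ −3x = 6x². Subtract (6x²)·D = −18x³ − 12x². Remainder: 18x² − 15x − 16.
Step 4: lead(18x² − 15x − 16) ÷ lead(D) = 18x² ÷ −3x = −6x. Subtract (−6x)·D = 18x² + 12x. Remainder: −27x − 16.
Step 5: lead(−27x − 16) ÷ lead(D) = −27x ÷ −3x = 9. Subtract (9)·D = −27x − 18. Remainder: 2.

R(x) = 2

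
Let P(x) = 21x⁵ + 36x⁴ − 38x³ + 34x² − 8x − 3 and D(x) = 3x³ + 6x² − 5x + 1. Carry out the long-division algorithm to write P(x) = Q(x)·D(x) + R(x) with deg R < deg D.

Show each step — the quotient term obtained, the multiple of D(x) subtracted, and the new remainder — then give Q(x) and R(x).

Q(x) = 7x² − 2x + 3; R(x) = −x² + 9x − 6

Step 1: lead(21x⁵ + 36x⁴ − 38x³ + 34x² − 8x − 3) ÷ lead(D) = 21x⁵ ÷ 3x³ = 7x². Subtract (7x²)·D = 21x⁵ + 42x⁴ − 35x³ + 7x². Remainder: −6x⁴ − 3x³ + 27x² − 8x − 3.
Step 2: lead(−6x⁴ − 3x³ + 27x² − 8x − 3) ÷ lead(D) = −6x⁴ ÷ 3x³ = −2x. Subtract (−2x)·D = −6x⁴ − 12x³ + 10x² − 2x. Remainder: 9x³ + 17x² − 6x − 3.
Step 3: lead(9x³ + 17x² − 6x − 3) ÷ lead(D) = 9x³ ÷ 3x³ = 3. Subtract (3)·D = 9x³ + 18x² − 15x + 3. Remainder: −x² + 9x − 6.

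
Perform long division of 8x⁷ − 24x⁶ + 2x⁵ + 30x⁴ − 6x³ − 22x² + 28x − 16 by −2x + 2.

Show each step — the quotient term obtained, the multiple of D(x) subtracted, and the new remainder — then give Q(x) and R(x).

Step 1: lead(8x⁷ − 24x⁶ + 2x⁵ + 30x⁴ − 6x³ − 22x² + 28x − 16) ÷ lead(D) = 8x⁷ ÷ −2x = −4x⁶. Subtract (−4x⁶)·D = 8x⁷ − 8x⁶. Remainder: −16x⁶ + 2x⁵ + 30x⁴ − 6x³ − 22x² + 28x − 16.
Step 2: lead(−16x⁶ + 2x⁵ + 30x⁴ − 6x³ − 22x² + 28x − 16) ÷ lead(D) = −16x⁶ ÷ −2x = 8x⁵. Subtract (8x⁵)·D = −16x⁶ + 16x⁵. Remainder: −14x⁵ + 30x⁴ − 6x³ − 22x² + 28x − 16.
Step 3: lead(−14x⁵ + 30x⁴ − 6x³ − 22x² + 28x − 16) ÷ lead(D) = −14x⁵ ÷ −2x = 7x⁴. Subtract (7x⁴)·D = −14x⁵ + 14x⁴. Remainder: 16x⁴ − 6x³ − 22x² + 28x − 16.
Step 4: lead(16x⁴ − 6x³ − 22x² + 28x − 16) ÷ lead(D) = 16x⁴ ÷ −2x = −8x³. Subtract (−8x³)·D = 16x⁴ − 16x³. Remainder: 10x³ − 22x² + 28x − 16.
Step 5: lead(10x³ − 22x² + 28x − 16) ÷ lead(D) = 10x³ ÷ −2x = −5x². Subtract (−5x²)·D = 10x³ − 10x². Remainder: −12x² + 28x − 16.
Step 6: lead(−12x² + 28x − 16) ÷ lead(D) = −12x² ÷ −2x = 6x. Subtract (6x)·D = −12x² + 12x. Remainder: 16x − 16.
Step 7: lead(16x − 16) ÷ lead(D) = 16x ÷ −2x = −8. Subtract (−8)·D = 16x − 16. Remainder: 0.

Q(x) = −4x⁶ + 8x⁵ + 7x⁴ − 8x³ − 5x² + 6x − 8; R(x) = 0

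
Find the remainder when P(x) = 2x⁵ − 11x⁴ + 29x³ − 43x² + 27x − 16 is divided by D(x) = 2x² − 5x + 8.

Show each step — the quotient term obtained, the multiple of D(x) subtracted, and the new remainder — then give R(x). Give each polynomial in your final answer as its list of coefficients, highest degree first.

R = [-7, 0]

Step 1: lead(2x⁵ − 11x⁴ + 29x³ − 43x² + 27x − 16) ÷ lead(D) = 2x⁵ ÷ 2x² = x³. Subtract (x³)·D = 2x⁵ − 5x⁴ + 8x³. Remainder: −6x⁴ + 21x³ − 43x² + 27x − 16.
Step 2: lead(−6x⁴ + 21x³ − 43x² + 27x − 16) ÷ lead(D) = −6x⁴ ÷ 2x² = −3x². Subtract (−3x²)·D = −6x⁴ + 15x³ − 24x². Remainder: 6x³ − 19x² + 27x − 16.
Step 3: lead(6x³ − 19x² + 27x − 16) ÷ lead(D) = 6x³ ÷ 2x² = 3x. Subtract (3x)·D = 6x³ − 15x² + 24x. Remainder: −4x² + 3x − 16.
Step 4: lead(−4x² + 3x − 16) ÷ lead(D) = −4x² ÷ 2x² = −2. Subtract (−2)·D = −4x² + 10x − 16. Remainder: −7x.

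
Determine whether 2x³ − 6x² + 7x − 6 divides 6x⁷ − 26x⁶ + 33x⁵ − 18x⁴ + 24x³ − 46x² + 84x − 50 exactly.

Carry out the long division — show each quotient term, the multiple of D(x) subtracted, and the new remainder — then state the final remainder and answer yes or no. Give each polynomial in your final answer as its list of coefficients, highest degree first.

R = [-3, 4], so D(x) is not a factor of P(x). no

Step 1: lead(6x⁷ − 26x⁶ + 33x⁵ − 18x⁴ + 24x³ − 46x² + 84x − 50) ÷ lead(D) = 6x⁷ ÷ 2x³ = 3x⁴. Subtract (3x⁴)·D = 6x⁷ − 18x⁶ + 21x⁵ − 18x⁴. Remainder: −8x⁶ + 12x⁵ + 24x³ − 46x² + 84x − 50.
Step 2: lead(−8x⁶ + 12x⁵ + 24x³ − 46x² + 84x − 50) ÷ lead(D) = −8x⁶ ÷ 2x³ = −4x³. Subtract (−4x³)·D = −8x⁶ + 24x⁵ − 28x⁴ + 24x³. Remainder: −12x⁵ + 28x⁴ − 46x² + 84x − 50.
Step 3: lead(−12x⁵ + 28x⁴ − 46x² + 84x − 50) ÷ lead(D) = −12x⁵ ÷ 2x³ = −6x². Subtract (−6x²)·D = −12x⁵ + 36x⁴ − 42x³ + 36x². Remainder: −8x⁴ + 42x³ − 82x² + 84x − 50.
Step 4: lead(−8x⁴ + 42x³ − 82x² + 84x − 50) ÷ lead(D) = −8x⁴ ÷ 2x³ = −4x. Subtract (−4x)·D = −8x⁴ + 24x³ − 28x² + 24x. Remainder: 18x³ − 54x² + 60x − 50.
Step 5: lead(18x³ − 54x² + 60x − 50) ÷ lead(D) = 18x³ ÷ 2x³ = 9. Subtract (9)·D = 18x³ − 54x² + 63x − 54. Remainder: −3x + 4.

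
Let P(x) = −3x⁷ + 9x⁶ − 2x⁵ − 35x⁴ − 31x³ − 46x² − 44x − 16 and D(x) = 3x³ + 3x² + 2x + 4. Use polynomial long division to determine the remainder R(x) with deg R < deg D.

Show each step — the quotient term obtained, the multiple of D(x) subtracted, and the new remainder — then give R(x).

Step 1: lead(−3x⁷ + 9x⁶ − 2x⁵ − 35x⁴ − 31x³ − 46x² − 44x − 16) ÷ lead(D) = −3x⁷ ÷ 3x³ = −x⁴. Subtract (−x⁴)·D = −3x⁷ − 3x⁶ − 2x⁵ − 4x⁴. Remainder: 12x⁶ − 31x⁴ − 31x³ − 46x² − 44x − 16.
Step 2: lead(12x⁶ − 31x⁴ − 31x³ − 46x² − 44x − 16) ÷ lead(D) = 12x⁶ ÷ 3x³ = 4x³. Subtract (4x³)·D = 12x⁶ + 12x⁵ + 8x⁴ + 16x³. Remainder: −12x⁵ − 39x⁴ − 47x³ − 46x² − 44x − 16.
Step 3: lead(−12x⁵ − 39x⁴ − 47x³ − 46x² − 44x − 16) ÷ lead(D) = −12x⁵ ÷ 3x³ = −4x². Subtract (−4x²)·D = −12x⁵ − 12x⁴ − 8x³ − 16x². Remainder: −27x⁴ − 39x³ − 30x² − 44x − 16.
Step 4: lead(−27x⁴ − 39x³ − 30x² − 44x − 16) ÷ lead(D) = −27x⁴ ÷ 3x³ = −9x. Subtract (−9x)·D = −27x⁴ − 27x³ − 18x² − 36x. Remainder: −12x³ − 12x² − 8x − 16.
Step 5: lead(−12x³ − 12x² − 8x − 16) ÷ lead(D) = −12x³ ÷ 3x³ = −4. Subtract (−4)·D = −12x³ − 12x² − 8x − 16. Remainder: 0.

R(x) = 0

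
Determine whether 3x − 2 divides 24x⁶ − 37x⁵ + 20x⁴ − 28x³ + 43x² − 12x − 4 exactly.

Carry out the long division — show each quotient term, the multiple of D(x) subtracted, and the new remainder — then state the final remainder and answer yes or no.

Step 1: lead(24x⁶ − 37x⁵ + 20x⁴ − 28x³ + 43x² − 12x − 4) ÷ lead(D) = 24x⁶ ÷ 3x = 8x⁵. Subtract (8x⁵)·D = 24x⁶ − 16x⁵. Remainder: −21x⁵ + 20x⁴ − 28x³ + 43x² − 12x − 4.
Step 2: lead(−21x⁵ + 20x⁴ − 28x³ + 43x² − 12x − 4) ÷ lead(D) = −21x⁵ ÷ 3x = −7x⁴. Subtract (−7x⁴)·D = −21x⁵ + 14x⁴. Remainder: 6x⁴ − 28x³ + 43x² − 12x − 4.
Step 3: lead(6x⁴ − 28x³ + 43x² − 12x − 4) ÷ lead(D) = 6x⁴ ÷ 3x = 2x³. Subtract (2x³)·D = 6x⁴ − 4x³. Remainder: −24x³ + 43x² − 12x − 4.
Step 4: lead(−24x³ + 43x² − 12x − 4) ÷ lead(D) = −24x³ ÷ 3x = −8x². Subtract (−8x²)·D = −24x³ + 16x². Remainder: 27x² − 12x − 4.
Step 5: lead(27x² − 12x − 4) ÷ lead(D) = 27x² ÷ 3x = 9x. Subtract (9x)·D = 27x² − 18x. Remainder: 6x − 4.
Step 6: lead(6x − 4) ÷ lead(D) = 6x ÷ 3x = 2. Subtract (2)·D = 6x − 4. Remainder: 0.

R(x) = 0, so D(x) is a factor of P(x). yes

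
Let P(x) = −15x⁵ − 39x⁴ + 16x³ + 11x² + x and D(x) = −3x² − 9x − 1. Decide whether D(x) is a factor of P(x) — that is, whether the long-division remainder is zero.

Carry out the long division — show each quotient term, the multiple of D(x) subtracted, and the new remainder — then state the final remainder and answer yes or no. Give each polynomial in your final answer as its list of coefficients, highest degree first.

Step 1: lead(−15x⁵ − 39x⁴ + 16x³ + 11x² + x) ÷ lead(D) = −15x⁵ ÷ −3x² = 5x³. Subtract (5x³)·D = −15x⁵ − 45x⁴ − 5x³. Remainder: 6x⁴ + 21x³ + 11x² + x.
Step 2: lead(6x⁴ + 21x³ + 11x² + x) ÷ lead(D) = 6x⁴ ÷ −3x² = −2x². Subtract (−2x²)·D = 6x⁴ + 18x³ + 2x². Remainder: 3x³ + 9x² + x.
Step 3: lead(3x³ + 9x² + x) ÷ lead(D) = 3x³ ÷ −3x² = −x. Subtract (−x)·D = 3x³ + 9x² + x. Remainder: 0.

R = [0], so D(x) is a factor of P(x). yes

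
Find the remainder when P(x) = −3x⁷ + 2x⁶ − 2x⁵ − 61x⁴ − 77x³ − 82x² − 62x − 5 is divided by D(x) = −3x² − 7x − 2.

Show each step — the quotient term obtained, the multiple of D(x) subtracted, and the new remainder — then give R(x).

R(x) = x + 9

Step 1: lead(−3x⁷ + 2x⁶ − 2x⁵ − 61x⁴ − 77x³ − 82x² − 62x − 5) ÷ lead(D) = −3x⁷ ÷ −3x² = x⁵. Subtract (x⁵)·D = −3x⁷ − 7x⁶ − 2x⁵. Remainder: 9x⁶ − 61x⁴ − 77x³ − 82x² − 62x − 5.
Step 2: lead(9x⁶ − 61x⁴ − 77x³ − 82x² − 62x − 5) ÷ lead(D) = 9x⁶ ÷ −3x² = −3x⁴. Subtract (−3x⁴)·D = 9x⁶ + 21x⁵ + 6x⁴. Remainder: −21x⁵ − 67x⁴ − 77x³ − 82x² − 62x − 5.
Step 3: lead(−21x⁵ − 67x⁴ − 77x³ − 82x² − 62x − 5) ÷ lead(D) = −21x⁵ ÷ −3x² = 7x³. Subtract (7x³)·D = −21x⁵ − 49x⁴ − 14x³. Remainder: −18x⁴ − 63x³ − 82x² − 62x − 5.
Step 4: lead(−18x⁴ − 63x³ − 82x² − 62x − 5) ÷ lead(D) = −18x⁴ ÷ −3x² = 6x². Subtract (6x²)·D = −18x⁴ − 42x³ − 12x². Remainder: −21x³ − 70x² − 62x − 5.
Step 5: lead(−21x³ − 70x² − 62x − 5) ÷ lead(D) = −21x³ ÷ −3x² = 7x. Subtract (7x)·D = −21x³ − 49x² − 14x. Remainder: −21x² − 48x − 5.
Step 6: lead(−21x² − 48x − 5) ÷ lead(D) = −21x² ÷ −3x² = 7. Subtract (7)·D = −21x² − 49x − 14. Remainder: x + 9.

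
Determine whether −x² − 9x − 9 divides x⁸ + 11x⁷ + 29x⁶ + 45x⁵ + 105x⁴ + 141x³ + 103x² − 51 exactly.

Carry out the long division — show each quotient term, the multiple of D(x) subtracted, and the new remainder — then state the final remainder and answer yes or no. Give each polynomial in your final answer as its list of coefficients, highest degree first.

R = [-9, -6], so D(x) is not a factor of P(x). no

Step 1: lead(x⁸ + 11x⁷ + 29x⁶ + 45x⁵ + 105x⁴ + 141x³ + 103x² − 51) ÷ lead(D) = x⁸ ÷ −x² = −x⁶. Subtract (−x⁶)·D = x⁸ + 9x⁷ + 9x⁶. Remainder: 2x⁷ + 20x⁶ + 45x⁵ + 105x⁴ + 141x³ + 103x² − 51.
Step 2: lead(2x⁷ + 20x⁶ + 45x⁵ + 105x⁴ + 141x³ + 103x² − 51) ÷ lead(D) = 2x⁷ ÷ −x² = −2x⁵. Subtract (−2x⁵)·D = 2x⁷ + 18x⁶ + 18x⁵. Remainder: 2x⁶ + 27x⁵ + 105x⁴ + 141x³ + 103x² − 51.
Step 3: lead(2x⁶ + 27x⁵ + 105x⁴ + 141x³ + 103x² − 51) ÷ lead(D) = 2x⁶ ÷ −x² = −2x⁴. Subtract (−2x⁴)·D = 2x⁶ + 18x⁵ + 18x⁴. Remainder: 9x⁵ + 87x⁴ + 141x³ + 103x² − 51.
Step 4: lead(9x⁵ + 87x⁴ + 141x³ + 103x² − 51) ÷ lead(D) = 9x⁵ ÷ −x² = −9x³. Subtract (−9x³)·D = 9x⁵ + 81x⁴ + 81x³. Remainder: 6x⁴ + 60x³ + 103x² − 51.
Step 5: lead(6x⁴ + 60x³ + 103x² − 51) ÷ lead(D) = 6x⁴ ÷ −x² = −6x². Subtract (−6x²)·D = 6x⁴ + 54x³ + 54x². Remainder: 6x³ + 49x² − 51.
Step 6: lead(6x³ + 49x² − 51) ÷ lead(D) = 6x³ ÷ −x² = −6x. Subtract (−6x)·D = 6x³ + 54x² + 54x. Remainder: −5x² − 54x − 51.
Step 7: lead(−5x² − 54x − 51) ÷ lead(D) = −5x² ÷ −x² = 5. Subtract (5)·D = −5x² − 45x − 45. Remainder: −9x − 6.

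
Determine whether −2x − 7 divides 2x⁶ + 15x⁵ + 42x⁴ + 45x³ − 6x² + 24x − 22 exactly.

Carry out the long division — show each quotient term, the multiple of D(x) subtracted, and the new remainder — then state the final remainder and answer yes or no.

R(x) = −8, so D(x) is not a factor of P(x). no

Step 1: lead(2x⁶ + 15x⁵ + 42x⁴ + 45x³ − 6x² + 24x − 22) ÷ lead(D) = 2x⁶ ÷ −2x = −x⁵. Subtract (−x⁵)·D = 2x⁶ + 7x⁵. Remainder: 8x⁵ + 42x⁴ + 45x³ − 6x² + 24x − 22.
Step 2: lead(8x⁵ + 42x⁴ + 45x³ − 6x² + 24x − 22) ÷ lead(D) = 8x⁵ ÷ −2x = −4x⁴. Subtract (−4x⁴)·D = 8x⁵ + 28x⁴. Remainder: 14x⁴ + 45x³ − 6x² + 24x − 22.
Step 3: lead(14x⁴ + 45x³ − 6x² + 24x − 22) ÷ lead(D) = 14x⁴ ÷ −2x = −7x³. Subtract (−7x³)·D = 14x⁴ + 49x³. Remainder: −4x³ − 6x² + 24x − 22.
Step 4: lead(−4x³ − 6x² + 24x − 22) ÷ lead(D) = −4x³ ÷ −2x = 2x². Subtract (2x²)·D = −4x³ − 14x². Remainder: 8x² + 24x − 22.
Step 5: lead(8x² + 24x − 22) ÷ lead(D) = 8x² ÷ −2x = −4x. Subtract (−4x)·D = 8x² + 28x. Remainder: −4x − 22.
Step 6: lead(−4x − 22) ÷ lead(D) = −4x ÷ −2x = 2. Subtract (2)·D = −4x − 14. Remainder: −8.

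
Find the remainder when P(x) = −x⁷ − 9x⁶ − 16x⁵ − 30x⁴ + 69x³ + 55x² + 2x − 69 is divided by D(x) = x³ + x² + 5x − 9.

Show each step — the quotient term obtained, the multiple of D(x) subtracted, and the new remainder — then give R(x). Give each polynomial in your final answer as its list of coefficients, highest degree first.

R = [-2, 3]

Step 1: lead(−x⁷ − 9x⁶ − 16x⁵ − 30x⁴ + 69x³ + 55x² + 2x − 69) ÷ lead(D) = −x⁷ ÷ x³ = −x⁴. Subtract (−x⁴)·D = −x⁷ − x⁶ − 5x⁵ + 9x⁴. Remainder: −8x⁶ − 11x⁵ − 39x⁴ + 69x³ + 55x² + 2x − 69.
Step 2: lead(−8x⁶ − 11x⁵ − 39x⁴ + 69x³ + 55x² + 2x − 69) ÷ lead(D) = −8x⁶ ÷ x³ = −8x³. Subtract (−8x³)·D = −8x⁶ − 8x⁵ − 40x⁴ + 72x³. Remainder: −3x⁵ + x⁴ − 3x³ + 55x² + 2x − 69.
Step 3: lead(−3x⁵ + x⁴ − 3x³ + 55x² + 2x − 69) ÷ lead(D) = −3x⁵ ÷ x³ = −3x². Subtract (−3x²)·D = −3x⁵ − 3x⁴ − 15x³ + 27x². Remainder: 4x⁴ + 12x³ + 28x² + 2x − 69.
Step 4: lead(4x⁴ + 12x³ + 28x² + 2x − 69) ÷ lead(D) = 4x⁴ ÷ x³ = 4x. Subtract (4x)·D = 4x⁴ + 4x³ + 20x² − 36x. Remainder: 8x³ + 8x² + 38x − 69.
Step 5: lead(8x³ + 8x² + 38x − 69) ÷ lead(D) = 8x³ ÷ x³ = 8. Subtract (8)·D = 8x³ + 8x² + 40x − 72. Remainder: −2x + 3.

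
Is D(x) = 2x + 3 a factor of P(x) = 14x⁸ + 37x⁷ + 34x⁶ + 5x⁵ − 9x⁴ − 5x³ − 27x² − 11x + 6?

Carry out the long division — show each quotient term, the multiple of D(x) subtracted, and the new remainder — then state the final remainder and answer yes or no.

Step 1: lead(14x⁸ + 37x⁷ + 34x⁶ + 5x⁵ − 9x⁴ − 5x³ − 27x² − 11x + 6) ÷ lead(D) = 14x⁸ ÷ 2x = 7x⁷. Subtract (7x⁷)·D = 14x⁸ + 21x⁷. Remainder: 16x⁷ + 34x⁶ + 5x⁵ − 9x⁴ − 5x³ − 27x² − 11x + 6.
Step 2: lead(16x⁷ + 34x⁶ + 5x⁵ − 9x⁴ − 5x³ − 27x² − 11x + 6) ÷ lead(D) = 16x⁷ ÷ 2x = 8x⁶. Subtract (8x⁶)·D = 16x⁷ + 24x⁶. Remainder: 10x⁶ + 5x⁵ − 9x⁴ − 5x³ − 27x² − 11x + 6.
Step 3: lead(10x⁶ + 5x⁵ − 9x⁴ − 5x³ − 27x² − 11x + 6) ÷ lead(D) = 10x⁶ ÷ 2x = 5x⁵. Subtract (5x⁵)·D = 10x⁶ + 15x⁵. Remainder: −10x⁵ − 9x⁴ − 5x³ − 27x² − 11x + 6.
Step 4: lead(−10x⁵ − 9x⁴ − 5x³ − 27x² − 11x + 6) ÷ lead(D) = −10x⁵ ÷ 2x = −5x⁴. Subtract (−5x⁴)·D = −10x⁵ − 15x⁴. Remainder: 6x⁴ − 5x³ − 27x² − 11x + 6.
Step 5: lead(6x⁴ − 5x³ − 27x² − 11x + 6) ÷ lead(D) = 6x⁴ ÷ 2x = 3x³. Subtract (3x³)·D = 6x⁴ + 9x³. Remainder: −14x³ − 27x² − 11x + 6.
Step 6: lead(−14x³ − 27x² − 11x + 6) ÷ lead(D) = −14x³ ÷ 2x = −7x². Subtract (−7x²)·D = −14x³ − 21x². Remainder: −6x² − 11x + 6.
Step 7: lead(−6x² − 11x + 6) ÷ lead(D) = −6x² ÷ 2x = −3x. Subtract (−3x)·D = −6x² − 9x. Remainder: −2x + 6.
Step 8: lead(−2x + 6) ÷ lead(D) = −2x ÷ 2x = −1. Subtract (−1)·D = −2x − 3. Remainder: 9.

R(x) = 9, so D(x) is not a factor of P(x). no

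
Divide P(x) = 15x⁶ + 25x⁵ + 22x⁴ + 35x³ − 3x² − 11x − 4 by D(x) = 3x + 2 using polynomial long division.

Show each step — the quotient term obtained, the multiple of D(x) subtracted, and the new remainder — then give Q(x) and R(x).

Q(x) = 5x⁵ + 5x⁴ + 4x³ + 9x² − 7x + 1; R(x) = −6

Step 1: lead(15x⁶ + 25x⁵ + 22x⁴ + 35x³ − 3x² − 11x − 4) ÷ lead(D) = 15x⁶ ÷ 3x = 5x⁵. Subtract (5x⁵)·D = 15x⁶ + 10x⁵. Remainder: 15x⁵ + 22x⁴ + 35x³ − 3x² − 11x − 4.
Step 2: lead(15x⁵ + 22x⁴ + 35x³ − 3x² − 11x − 4) ÷ lead(D) = 15x⁵ ÷ 3x = 5x⁴. Subtract (5x⁴)·D = 15x⁵ + 10x⁴. Remainder: 12x⁴ + 35x³ − 3x² − 11x − 4.
Step 3: lead(12x⁴ + 35x³ − 3x² − 11x − 4) ÷ lead(D) = 12x⁴ ÷ 3x = 4x³. Subtract (4x³)·D = 12x⁴ + 8x³. Remainder: 27x³ − 3x² − 11x − 4.
Step 4: lead(27x³ − 3x² − 11x − 4) ÷ lead(D) = 27x³ ÷ 3x = 9x². Subtract (9x²)·D = 27x³ + 18x². Remainder: −21x² − 11x − 4.
Step 5: lead(−21x² − 11x − 4) ÷ lead(D) = −21x² ÷ 3x = −7x. Subtract (−7x)·D = −21x² − 14x. Remainder: 3x − 4.
Step 6: lead(3x − 4) ÷ lead(D) = 3x ÷ 3x = 1. Subtract (1)·D = 3x + 2. Remainder: −6.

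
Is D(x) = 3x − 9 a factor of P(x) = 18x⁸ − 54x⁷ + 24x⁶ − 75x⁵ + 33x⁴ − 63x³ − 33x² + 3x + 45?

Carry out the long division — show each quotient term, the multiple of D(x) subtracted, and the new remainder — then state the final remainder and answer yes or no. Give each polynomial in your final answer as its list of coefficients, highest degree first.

Step 1: lead(18x⁸ − 54x⁷ + 24x⁶ − 75x⁵ + 33x⁴ − 63x³ − 33x² + 3x + 45) ÷ lead(D) = 18x⁸ ÷ 3x = 6x⁷. Subtract (6x⁷)·D = 18x⁸ − 54x⁷. Remainder: 24x⁶ − 75x⁵ + 33x⁴ − 63x³ − 33x² + 3x + 45.
Step 2: lead(24x⁶ − 75x⁵ + 33x⁴ − 63x³ − 33x² + 3x + 45) ÷ lead(D) = 24x⁶ ÷ 3x = 8x⁵. Subtract (8x⁵)·D = 24x⁶ − 72x⁵. Remainder: −3x⁵ + 33x⁴ − 63x³ − 33x² + 3x + 45.
Step 3: lead(−3x⁵ + 33x⁴ − 63x³ − 33x² + 3x + 45) ÷ lead(D) = −3x⁵ ÷ 3x = −x⁴. Subtract (−x⁴)·D = −3x⁵ + 9x⁴. Remainder: 24x⁴ − 63x³ − 33x² + 3x + 45.
Step 4: lead(24x⁴ − 63x³ − 33x² + 3x + 45) ÷ lead(D) = 24x⁴ ÷ 3x = 8x³. Subtract (8x³)·D = 24x⁴ − 72x³. Remainder: 9x³ − 33x² + 3x + 45.
Step 5: lead(9x³ − 33x² + 3x + 45) ÷ lead(D) = 9x³ ÷ 3x = 3x². Subtract (3x²)·D = 9x³ − 27x². Remainder: −6x² + 3x + 45.
Step 6: lead(−6x² + 3x + 45) ÷ lead(D) = −6x² ÷ 3x = −2x. Subtract (−2x)·D = −6x² + 18x. Remainder: −15x + 45.
Step 7: lead(−15x + 45) ÷ lead(D) = −15x ÷ 3x = −5. Subtract (−5)·D = −15x + 45. Remainder: 0.

R = [0], so D(x) is a factor of P(x). yes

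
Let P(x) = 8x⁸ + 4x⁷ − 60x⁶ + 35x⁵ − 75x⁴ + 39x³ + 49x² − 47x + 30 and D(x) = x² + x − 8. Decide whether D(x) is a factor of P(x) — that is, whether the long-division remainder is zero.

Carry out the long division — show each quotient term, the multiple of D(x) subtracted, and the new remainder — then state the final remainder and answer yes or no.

R(x) = −3x − 2, so D(x) is not a factor of P(x). no

Step 1: lead(8x⁸ + 4x⁷ − 60x⁶ + 35x⁵ − 75x⁴ + 39x³ + 49x² − 47x + 30) ÷ lead(D) = 8x⁸ ÷ x² = 8x⁶. Subtract (8x⁶)·D = 8x⁸ + 8x⁷ − 64x⁶. Remainder: −4x⁷ + 4x⁶ + 35x⁵ − 75x⁴ + 39x³ + 49x² − 47x + 30.
Step 2: lead(−4x⁷ + 4x⁶ + 35x⁵ − 75x⁴ + 39x³ + 49x² − 47x + 30) ÷ lead(D) = −4x⁷ ÷ x² = −4x⁵. Subtract (−4x⁵)·D = −4x⁷ − 4x⁶ + 32x⁵. Remainder: 8x⁶ + 3x⁵ − 75x⁴ + 39x³ + 49x² − 47x + 30.
Step 3: lead(8x⁶ + 3x⁵ − 75x⁴ + 39x³ + 49x² − 47x + 30) ÷ lead(D) = 8x⁶ ÷ x² = 8x⁴. Subtract (8x⁴)·D = 8x⁶ + 8x⁵ − 64x⁴. Remainder: −5x⁵ − 11x⁴ + 39x³ + 49x² − 47x + 30.
Step 4: lead(−5x⁵ − 11x⁴ + 39x³ + 49x² − 47x + 30) ÷ lead(D) = −5x⁵ ÷ x² = −5x³. Subtract (−5x³)·D = −5x⁵ − 5x⁴ + 40x³. Remainder: −6x⁴ − x³ + 49x² − 47x + 30.
Step 5: lead(−6x⁴ − x³ + 49x² − 47x + 30) ÷ lead(D) = −6x⁴ ÷ x² = −6x². Subtract (−6x²)·D = −6x⁴ − 6x³ + 48x². Remainder: 5x³ + x² − 47x + 30.
Step 6: lead(5x³ + x² − 47x + 30) ÷ lead(D) = 5x³ ÷ x² = 5x. Subtract (5x)·D = 5x³ + 5x² − 40x. Remainder: −4x² − 7x + 30.
Step 7: lead(−4x² − 7x + 30) ÷ lead(D) = −4x² ÷ x² = −4. Subtract (−4)·D = −4x² − 4x + 32. Remainder: −3x − 2.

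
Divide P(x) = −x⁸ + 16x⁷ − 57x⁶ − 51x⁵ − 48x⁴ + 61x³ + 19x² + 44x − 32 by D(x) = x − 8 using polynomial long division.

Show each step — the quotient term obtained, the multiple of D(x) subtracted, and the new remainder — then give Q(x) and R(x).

Step 1: lead(−x⁸ + 16x⁷ − 57x⁶ − 51x⁵ − 48x⁴ + 61x³ + 19x² + 44x − 32) ÷ lead(D) = −x⁸ ÷ x = −x⁷. Subtract (−x⁷)·D = −x⁸ + 8x⁷. Remainder: 8x⁷ − 57x⁶ − 51x⁵ − 48x⁴ + 61x³ + 19x² + 44x − 32.
Step 2: lead(8x⁷ − 57x⁶ − 51x⁵ − 48x⁴ + 61x³ + 19x² + 44x − 32) ÷ lead(D) = 8x⁷ ÷ x = 8x⁶. Subtract (8x⁶)·D = 8x⁷ − 64x⁶. Remainder: 7x⁶ − 51x⁵ − 48x⁴ + 61x³ + 19x² + 44x − 32.
Step 3: lead(7x⁶ − 51x⁵ − 48x⁴ + 61x³ + 19x² + 44x − 32) ÷ lead(D) = 7x⁶ ÷ x = 7x⁵. Subtract (7x⁵)·D = 7x⁶ − 56x⁵. Remainder: 5x⁵ − 48x⁴ + 61x³ + 19x² + 44x − 32.
Step 4: lead(5x⁵ − 48x⁴ + 61x³ + 19x² + 44x − 32) ÷ lead(D) = 5x⁵ ÷ x = 5x⁴. Subtract (5x⁴)·D = 5x⁵ − 40x⁴. Remainder: −8x⁴ + 61x³ + 19x² + 44x − 32.
Step 5: lead(−8x⁴ + 61x³ + 19x² + 44x − 32) ÷ lead(D) = −8x⁴ ÷ x = −8x³. Subtract (−8x³)·D = −8x⁴ + 64x³. Remainder: −3x³ + 19x² + 44x − 32.
Step 6: lead(−3x³ + 19x² + 44x − 32) ÷ lead(D) = −3x³ ÷ x = −3x². Subtract (−3x²)·D = −3x³ + 24x². Remainder: −5x² + 44x − 32.
Step 7: lead(−5x² + 44x − 32) ÷ lead(D) = −5x² ÷ x = −5x. Subtract (−5x)·D = −5x² + 40x. Remainder: 4x − 32.
Step 8: lead(4x − 32) ÷ lead(D) = 4x ÷ x = 4. Subtract (4)·D = 4x − 32. Remainder: 0.

Q(x) = −x⁷ + 8x⁶ + 7x⁵ + 5x⁴ − 8x³ − 3x² − 5x + 4; R(x) = 0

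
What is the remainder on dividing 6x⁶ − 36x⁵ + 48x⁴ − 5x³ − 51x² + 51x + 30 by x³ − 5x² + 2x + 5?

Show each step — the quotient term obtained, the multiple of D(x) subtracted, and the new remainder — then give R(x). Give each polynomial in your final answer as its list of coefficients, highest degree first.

Step 1: lead(6x⁶ − 36x⁵ + 48x⁴ − 5x³ − 51x² + 51x + 30) ÷ lead(D) = 6x⁶ ÷ x³ = 6x³. Subtract (6x³)·D = 6x⁶ − 30x⁵ + 12x⁴ + 30x³. Remainder: −6x⁵ + 36x⁴ − 35x³ − 51x² + 51x + 30.
Step 2: lead(−6x⁵ + 36x⁴ − 35x³ − 51x² + 51x + 30) ÷ lead(D) = −6x⁵ ÷ x³ = −6x². Subtract (−6x²)·D = −6x⁵ + 30x⁴ − 12x³ − 30x². Remainder: 6x⁴ − 23x³ − 21x² + 51x + 30.
Step 3: lead(6x⁴ − 23x³ − 21x² + 51x + 30) ÷ lead(D) = 6x⁴ ÷ x³ = 6x. Subtract (6x)·D = 6x⁴ − 30x³ + 12x² + 30x. Remainder: 7x³ − 33x² + 21x + 30.
Step 4: lead(7x³ − 33x² + 21x + 30) ÷ lead(D) = 7x³ ÷ x³ = 7. Subtract (7)·D = 7x³ − 35x² + 14x + 35. Remainder: 2x² + 7x − 5.

R = [2, 7, -5]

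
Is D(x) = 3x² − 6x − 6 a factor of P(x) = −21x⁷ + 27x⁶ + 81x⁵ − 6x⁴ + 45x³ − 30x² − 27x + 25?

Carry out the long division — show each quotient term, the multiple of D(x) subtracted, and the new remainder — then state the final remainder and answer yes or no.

Step 1: lead(−21x⁷ + 27x⁶ + 81x⁵ − 6x⁴ + 45x³ − 30x² − 27x + 25) ÷ lead(D) = −21x⁷ ÷ 3x² = −7x⁵. Subtract (−7x⁵)·D = −21x⁷ + 42x⁶ + 42x⁵. Remainder: −15x⁶ + 39x⁵ − 6x⁴ + 45x³ − 30x² − 27x + 25.
Step 2: lead(−15x⁶ + 39x⁵ − 6x⁴ + 45x³ − 30x² − 27x + 25) ÷ lead(D) = −15x⁶ ÷ 3x² = −5x⁴. Subtract (−5x⁴)·D = −15x⁶ + 30x⁵ + 30x⁴. Remainder: 9x⁵ − 36x⁴ + 45x³ − 30x² − 27x + 25.
Step 3: lead(9x⁵ − 36x⁴ + 45x³ − 30x² − 27x + 25) ÷ lead(D) = 9x⁵ ÷ 3x² = 3x³. Subtract (3x³)·D = 9x⁵ − 18x⁴ − 18x³. Remainder: −18x⁴ + 63x³ − 30x² − 27x + 25.
Step 4: lead(−18x⁴ + 63x³ − 30x² − 27x + 25) ÷ lead(D) = −18x⁴ ÷ 3x² = −6x². Subtract (−6x²)·D = −18x⁴ + 36x³ + 36x². Remainder: 27x³ − 66x² − 27x + 25.
Step 5: lead(27x³ − 66x² − 27x + 25) ÷ lead(D) = 27x³ ÷ 3x² = 9x. Subtract (9x)·D = 27x³ − 54x² − 54x. Remainder: −12x² + 27x + 25.
Step 6: lead(−12x² + 27x + 25) ÷ lead(D) = −12x² ÷ 3x² = −4. Subtract (−4)·D = −12x² + 24x + 24. Remainder: 3x + 1.

R(x) = 3x + 1, so D(x) is not a factor of P(x). no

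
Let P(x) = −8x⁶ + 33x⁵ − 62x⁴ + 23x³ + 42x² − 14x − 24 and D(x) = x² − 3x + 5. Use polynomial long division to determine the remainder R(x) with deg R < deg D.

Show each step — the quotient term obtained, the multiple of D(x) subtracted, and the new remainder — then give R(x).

Step 1: lead(−8x⁶ + 33x⁵ − 62x⁴ + 23x³ + 42x² − 14x − 24) ÷ lead(D) = −8x⁶ ÷ x² = −8x⁴. Subtract (−8x⁴)·D = −8x⁶ + 24x⁵ − 40x⁴. Remainder: 9x⁵ − 22x⁴ + 23x³ + 42x² − 14x − 24.
Step 2: lead(9x⁵ − 22x⁴ + 23x³ + 42x² − 14x − 24) ÷ lead(D) = 9x⁵ ÷ x² = 9x³. Subtract (9x³)·D = 9x⁵ − 27x⁴ + 45x³. Remainder: 5x⁴ − 22x³ + 42x² − 14x − 24.
Step 3: lead(5x⁴ − 22x³ + 42x² − 14x − 24) ÷ lead(D) = 5x⁴ ÷ x² = 5x². Subtract (5x²)·D = 5x⁴ − 15x³ + 25x². Remainder: −7x³ + 17x² − 14x − 24.
Step 4: lead(−7x³ + 17x² − 14x − 24) ÷ lead(D) = −7x³ ÷ x² = −7x. Subtract (−7x)·D = −7x³ + 21x² − 35x. Remainder: −4x² + 21x − 24.
Step 5: lead(−4x² + 21x − 24) ÷ lead(D) = −4x² ÷ x² = −4. Subtract (−4)·D = −4x² + 12x − 20. Remainder: 9x − 4.

R(x) = 9x − 4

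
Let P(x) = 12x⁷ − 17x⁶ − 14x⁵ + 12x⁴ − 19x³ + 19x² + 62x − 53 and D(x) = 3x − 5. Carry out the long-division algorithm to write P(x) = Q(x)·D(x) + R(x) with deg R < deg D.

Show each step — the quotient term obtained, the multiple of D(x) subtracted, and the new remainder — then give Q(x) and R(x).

Q(x) = 4x⁶ + x⁵ − 3x⁴ − x³ − 8x² − 7x + 9; R(x) = −8

Step 1: lead(12x⁷ − 17x⁶ − 14x⁵ + 12x⁴ − 19x³ + 19x² + 62x − 53) ÷ lead(D) = 12x⁷ ÷ 3x = 4x⁶. Subtract (4x⁶)·D = 12x⁷ − 20x⁶. Remainder: 3x⁶ − 14x⁵ + 12x⁴ − 19x³ + 19x² + 62x − 53.
Step 2: lead(3x⁶ − 14x⁵ + 12x⁴ − 19x³ + 19x² + 62x − 53) ÷ lead(D) = 3x⁶ ÷ 3x = x⁵. Subtract (x⁵)·D = 3x⁶ − 5x⁵. Remainder: −9x⁵ + 12x⁴ − 19x³ + 19x² + 62x − 53.
Step 3: lead(−9x⁵ + 12x⁴ − 19x³ + 19x² + 62x − 53) ÷ lead(D) = −9x⁵ ÷ 3x = −3x⁴. Subtract (−3x⁴)·D = −9x⁵ + 15x⁴. Remainder: −3x⁴ − 19x³ + 19x² + 62x − 53.
Step 4: lead(−3x⁴ − 19x³ + 19x² + 62x − 53) ÷ lead(D) = −3x⁴ ÷ 3x = −x³. Subtract (−x³)·D = −3x⁴ + 5x³. Remainder: −24x³ + 19x² + 62x − 53.
Step 5: lead(−24x³ + 19x² + 62x − 53) ÷ lead(D) = −24x³ ÷ 3x = −8x². Subtract (−8x²)·D = −24x³ + 40x². Remainder: −21x² + 62x − 53.
Step 6: lead(−21x² + 62x − 53) ÷ lead(D) = −21x² ÷ 3x = −7x. Subtract (−7x)·D = −21x² + 35x. Remainder: 27x − 53.
Step 7: lead(27x − 53) ÷ lead(D) = 27x ÷ 3x = 9. Subtract (9)·D = 27x − 45. Remainder: −8.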